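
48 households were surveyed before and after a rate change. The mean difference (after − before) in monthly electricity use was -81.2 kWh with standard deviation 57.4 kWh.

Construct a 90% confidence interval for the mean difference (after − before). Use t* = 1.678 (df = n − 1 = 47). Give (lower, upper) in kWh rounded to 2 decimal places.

Paired design: SE = s_d/√n = 57.4/√48 = 8.2850.
t* = 1.678; margin of error = 1.678 × 8.2850 = 13.9022.
-81.2 ± 13.9022 → (-95.10, -67.30).

(-95.10, -67.30)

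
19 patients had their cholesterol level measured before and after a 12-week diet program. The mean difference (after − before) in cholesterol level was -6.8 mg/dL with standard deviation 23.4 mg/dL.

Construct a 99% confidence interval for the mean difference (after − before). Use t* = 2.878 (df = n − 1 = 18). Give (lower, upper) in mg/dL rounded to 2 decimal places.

(-22.25, 8.65)

This is a matched-pairs design, so SE = s_d/√n = 23.4/√19 = 5.3683.
Margin = 2.878 × 5.3683 = 15.4500; the interval is -6.8 ± 15.4500 = (-22.25, 8.65).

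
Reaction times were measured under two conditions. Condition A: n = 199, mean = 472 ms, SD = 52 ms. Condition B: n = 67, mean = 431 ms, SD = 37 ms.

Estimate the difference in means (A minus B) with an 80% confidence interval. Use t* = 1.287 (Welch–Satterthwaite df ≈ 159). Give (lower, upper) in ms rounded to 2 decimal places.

(33.49, 48.51)

Standard errors of each mean: 52/√199 = 3.6862 and 37/√67 = 4.5203.
SE(x̄₁ − x̄₂) = √(3.6862² + 4.5203²) = 5.8328 for independent samples with unequal variances.
With t* = 1.287, the margin is 1.287 × 5.8328 = 7.5068.
x̄₁ − x̄₂ = 472 − 431 = 41.0000; the interval is 41.0000 ± 7.5068 = (33.49, 48.51).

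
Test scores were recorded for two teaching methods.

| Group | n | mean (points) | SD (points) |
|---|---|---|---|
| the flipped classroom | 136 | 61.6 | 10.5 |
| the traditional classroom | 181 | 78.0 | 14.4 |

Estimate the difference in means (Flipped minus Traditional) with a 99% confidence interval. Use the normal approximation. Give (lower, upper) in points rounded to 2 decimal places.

Per-group SEs: s₁/√n₁ = 10.5/√136 = 0.9004, s₂/√n₂ = 14.4/√181 = 1.0703.
Unpooled SE of the difference: √(0.81072016 + 1.14554209) = 1.3987.
Margin of error = z* · SE = 2.576 × 1.3987 = 3.6031.
x̄₁ − x̄₂ = 61.6 − 78.0 = -16.4000.
CI: -16.4000 ± 3.6031 = (-20.00, -12.80).

(-20.00, -12.80)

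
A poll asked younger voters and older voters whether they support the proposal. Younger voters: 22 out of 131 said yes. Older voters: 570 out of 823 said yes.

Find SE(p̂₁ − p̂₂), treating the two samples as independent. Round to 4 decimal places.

First, p̂₁ = 22/131 = 0.1679; p̂₂ = 570/823 = 0.6926.
The two standard errors are √(0.1679×0.8321/131) = 0.03266 and √(0.6926×0.3074/823) = 0.01608.
Because the samples are independent, SE_diff = √(0.03266² + 0.01608²) = 0.03640.

0.0364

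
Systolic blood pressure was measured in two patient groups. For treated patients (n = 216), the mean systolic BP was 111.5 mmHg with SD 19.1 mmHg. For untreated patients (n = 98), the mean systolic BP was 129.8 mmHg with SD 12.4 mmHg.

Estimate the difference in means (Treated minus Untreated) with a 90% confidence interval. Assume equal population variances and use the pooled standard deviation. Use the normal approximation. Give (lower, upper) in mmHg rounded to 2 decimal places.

Pooled variance s_p² = [215·19.1² + 97·12.4²] / (216+98−2) = 299.1951, so s_p = 17.2973.
SE_diff = s_p·√(1/n₁ + 1/n₂) = 17.2973·√(1/216 + 1/98) = 2.1067.
z* = 1.645; margin = 1.645 × 2.1067 = 3.4655.
Difference = 111.5 − 129.8 = -18.3000.
-18.3000 ± 3.4655 → (-21.77, -14.83).

(-21.77, -14.83)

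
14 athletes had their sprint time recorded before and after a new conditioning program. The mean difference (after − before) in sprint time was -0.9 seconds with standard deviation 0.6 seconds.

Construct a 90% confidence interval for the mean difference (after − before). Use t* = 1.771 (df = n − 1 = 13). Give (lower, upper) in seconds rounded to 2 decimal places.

(-1.18, -0.62)

This is a matched-pairs design, so SE = s_d/√n = 0.6/√14 = 0.1604.
Margin = 1.771 × 0.1604 = 0.2841; the interval is -0.9 ± 0.2841 = (-1.18, -0.62).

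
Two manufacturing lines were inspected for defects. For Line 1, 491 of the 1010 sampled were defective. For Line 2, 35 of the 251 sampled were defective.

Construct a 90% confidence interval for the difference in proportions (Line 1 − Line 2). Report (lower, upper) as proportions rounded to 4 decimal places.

p̂₁ = 491/1010 = 0.4861 and p̂₂ = 35/251 = 0.1394.
SE₁ = √(p̂₁(1−p̂₁)/n₁) = √(0.4861·0.5139/1010) = 0.01573; SE₂ = √(0.1394·0.8606/251) = 0.02186.
Independent samples: SE of the difference = √(SE₁² + SE₂²) = √(0.0002474329 + 0.0004778596) = 0.02693.
z* for 90% confidence is 1.645, so the margin of error is 1.645 × 0.02693 = 0.04430.
Point estimate p̂₁ − p̂₂ = 0.4861 − 0.1394 = 0.3467.
0.3467 ± 0.04430 → (0.3024, 0.3910).

(0.3024, 0.3910)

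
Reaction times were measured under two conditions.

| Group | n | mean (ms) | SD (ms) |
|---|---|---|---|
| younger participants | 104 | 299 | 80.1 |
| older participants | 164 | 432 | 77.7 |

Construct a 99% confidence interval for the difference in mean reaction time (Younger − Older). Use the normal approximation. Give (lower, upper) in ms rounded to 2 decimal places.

Per-group SEs: s₁/√n₁ = 80.1/√104 = 7.8545, s₂/√n₂ = 77.7/√164 = 6.0674.
Unpooled SE of the difference: √(61.69317025 + 36.81334276) = 9.9250.
Margin of error = z* · SE = 2.576 × 9.9250 = 25.5668.
x̄₁ − x̄₂ = 299 − 432 = -133.0000.
CI: -133.0000 ± 25.5668 = (-158.57, -107.43).

(-158.57, -107.43)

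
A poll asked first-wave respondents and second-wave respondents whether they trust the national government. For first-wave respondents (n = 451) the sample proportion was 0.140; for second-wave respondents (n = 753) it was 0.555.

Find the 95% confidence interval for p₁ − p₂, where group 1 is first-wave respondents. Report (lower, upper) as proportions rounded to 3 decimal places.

(-0.463, -0.367)

Each SE is √(p̂(1−p̂)/n): √(0.1400·0.8600/451) = 0.01634 and √(0.5550·0.4450/753) = 0.01811.
SE(p̂₁ − p̂₂) = √(SE₁² + SE₂²) = √(0.0002669956 + 0.0003279721) = 0.02439, since the two samples are independent.
At 95% confidence z* = 1.960; margin = 1.960 × 0.02439 = 0.04780.
The difference is 0.1400 − 0.5550 = -0.4150, so the interval is -0.4150 ± 0.04780 = (-0.463, -0.367).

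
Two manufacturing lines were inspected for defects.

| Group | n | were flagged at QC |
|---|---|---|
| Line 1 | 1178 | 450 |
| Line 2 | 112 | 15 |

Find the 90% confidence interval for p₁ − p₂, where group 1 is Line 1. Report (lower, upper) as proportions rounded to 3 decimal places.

Sample proportions: 450/1178 = 0.3820, 15/112 = 0.1339.
Each SE is √(p̂(1−p̂)/n): √(0.3820·0.6180/1178) = 0.01416 and √(0.1339·0.8661/112) = 0.03218.
SE(p̂₁ − p̂₂) = √(SE₁² + SE₂²) = √(0.0002005056 + 0.0010355524) = 0.03516, since the two samples are independent.
At 90% confidence z* = 1.645; margin = 1.645 × 0.03516 = 0.05784.
The difference is 0.3820 − 0.1339 = 0.2481, so the interval is 0.2481 ± 0.05784 = (0.190, 0.306).

(0.190, 0.306)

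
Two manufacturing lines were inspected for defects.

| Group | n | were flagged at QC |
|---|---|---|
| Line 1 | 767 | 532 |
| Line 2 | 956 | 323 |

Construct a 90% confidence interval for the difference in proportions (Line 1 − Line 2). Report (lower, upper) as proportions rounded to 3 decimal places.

p̂₁ = 532/767 = 0.6936 and p̂₂ = 323/956 = 0.3379.
SE₁ = √(p̂₁(1−p̂₁)/n₁) = √(0.6936·0.3064/767) = 0.01665; SE₂ = √(0.3379·0.6621/956) = 0.01530.
Independent samples: SE of the difference = √(SE₁² + SE₂²) = √(0.0002772225 + 0.00023409) = 0.02261.
z* for 90% confidence is 1.645, so the margin of error is 1.645 × 0.02261 = 0.03719.
Point estimate p̂₁ − p̂₂ = 0.6936 − 0.3379 = 0.3557.
0.3557 ± 0.03719 → (0.319, 0.393).

(0.319, 0.393)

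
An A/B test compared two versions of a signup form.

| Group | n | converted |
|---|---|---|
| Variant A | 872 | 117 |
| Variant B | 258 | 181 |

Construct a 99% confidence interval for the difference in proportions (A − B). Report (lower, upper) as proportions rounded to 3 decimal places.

(-0.647, -0.488)

p̂₁ = 117/872 = 0.1342 and p̂₂ = 181/258 = 0.7016.
SE₁ = √(p̂₁(1−p̂₁)/n₁) = √(0.1342·0.8658/872) = 0.01154; SE₂ = √(0.7016·0.2984/258) = 0.02849.
Independent samples: SE of the difference = √(SE₁² + SE₂²) = √(0.0001331716 + 0.0008116801) = 0.03074.
z* for 99% confidence is 2.576, so the margin of error is 2.576 × 0.03074 = 0.07919.
Point estimate p̂₁ − p̂₂ = 0.1342 − 0.7016 = -0.5674.
-0.5674 ± 0.07919 → (-0.647, -0.488).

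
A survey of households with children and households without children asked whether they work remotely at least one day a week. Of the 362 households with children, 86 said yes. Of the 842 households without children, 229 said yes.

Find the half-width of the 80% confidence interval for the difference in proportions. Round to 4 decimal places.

0.0348

Sample proportions: 86/362 = 0.2376, 229/842 = 0.2720.
Each SE is √(p̂(1−p̂)/n): √(0.2376·0.7624/362) = 0.02237 and √(0.2720·0.7280/842) = 0.01534.
SE(p̂₁ − p̂₂) = √(SE₁² + SE₂²) = √(0.0005004169 + 0.0002353156) = 0.02712, since the two samples are independent.
At 80% confidence z* = 1.282; margin = 1.282 × 0.02712 = 0.03477.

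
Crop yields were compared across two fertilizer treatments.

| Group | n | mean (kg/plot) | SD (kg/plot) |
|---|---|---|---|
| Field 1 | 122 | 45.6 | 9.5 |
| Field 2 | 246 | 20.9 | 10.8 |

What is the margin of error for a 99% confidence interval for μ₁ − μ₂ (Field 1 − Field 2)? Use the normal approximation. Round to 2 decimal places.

Standard errors of each mean: 9.5/√122 = 0.8601 and 10.8/√246 = 0.6886.
SE(x̄₁ − x̄₂) = √(0.8601² + 0.6886²) = 1.1018 for independent samples with unequal variances.
With z* = 2.576, the margin is 2.576 × 1.1018 = 2.8382.

2.84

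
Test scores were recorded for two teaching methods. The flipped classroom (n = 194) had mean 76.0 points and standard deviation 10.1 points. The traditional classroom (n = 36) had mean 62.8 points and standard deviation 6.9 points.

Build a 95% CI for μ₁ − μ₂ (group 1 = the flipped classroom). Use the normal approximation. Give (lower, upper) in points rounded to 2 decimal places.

SE₁ = s₁/√n₁ = 10.1/√194 = 0.7251; SE₂ = 6.9/√36 = 1.1500.
Independent samples, unequal variances: SE_diff = √(SE₁² + SE₂²) = √(0.52577001 + 1.3225) = 1.3595.
z* = 1.960, so margin of error = 1.960 × 1.3595 = 2.6646.
Difference in means = 76.0 − 62.8 = 13.2000.
13.2000 ± 2.6646 → (10.54, 15.86).

(10.54, 15.86)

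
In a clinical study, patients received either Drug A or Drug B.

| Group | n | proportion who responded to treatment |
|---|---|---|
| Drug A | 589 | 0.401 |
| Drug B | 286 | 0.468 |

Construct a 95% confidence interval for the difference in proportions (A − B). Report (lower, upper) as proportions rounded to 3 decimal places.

(-0.137, 0.003)

The two standard errors are √(0.4010×0.5990/589) = 0.02019 and √(0.4680×0.5320/286) = 0.02951.
Because the samples are independent, SE_diff = √(0.02019² + 0.02951²) = 0.03576.
Using z* = 1.960 for 95%, ME = 1.960 × 0.03576 = 0.07009.
p̂₁ − p̂₂ = -0.0670; interval -0.0670 ± 0.07009 gives (-0.137, 0.003).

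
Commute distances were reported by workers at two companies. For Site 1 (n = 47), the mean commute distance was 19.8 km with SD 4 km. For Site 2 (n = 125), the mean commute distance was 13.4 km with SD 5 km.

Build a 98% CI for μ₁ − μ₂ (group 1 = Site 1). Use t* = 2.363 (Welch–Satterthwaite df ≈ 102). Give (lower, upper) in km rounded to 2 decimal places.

(4.66, 8.14)

Per-group SEs: s₁/√n₁ = 4/√47 = 0.5835, s₂/√n₂ = 5/√125 = 0.4472.
Unpooled SE of the difference: √(0.34047225 + 0.19998784) = 0.7352.
Margin of error = t* · SE = 2.363 × 0.7352 = 1.7373.
x̄₁ − x̄₂ = 19.8 − 13.4 = 6.4000.
CI: 6.4000 ± 1.7373 = (4.66, 8.14).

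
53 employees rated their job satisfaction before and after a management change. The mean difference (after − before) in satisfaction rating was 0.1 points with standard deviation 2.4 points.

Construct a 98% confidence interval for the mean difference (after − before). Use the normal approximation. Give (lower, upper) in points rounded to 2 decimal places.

(-0.67, 0.87)

Paired design: SE = s_d/√n = 2.4/√53 = 0.3297.
z* = 2.326; margin of error = 2.326 × 0.3297 = 0.7669.
0.1 ± 0.7669 → (-0.67, 0.87).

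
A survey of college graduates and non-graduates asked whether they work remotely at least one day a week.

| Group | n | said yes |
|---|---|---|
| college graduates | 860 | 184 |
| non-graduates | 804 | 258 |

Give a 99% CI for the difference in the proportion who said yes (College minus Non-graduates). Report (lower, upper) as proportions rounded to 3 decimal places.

p̂₁ = 184/860 = 0.2140 and p̂₂ = 258/804 = 0.3209.
SE₁ = √(p̂₁(1−p̂₁)/n₁) = √(0.2140·0.7860/860) = 0.01399; SE₂ = √(0.3209·0.6791/804) = 0.01646.
Independent samples: SE of the difference = √(SE₁² + SE₂²) = √(0.0001957201 + 0.0002709316) = 0.02160.
z* for 99% confidence is 2.576, so the margin of error is 2.576 × 0.02160 = 0.05564.
Point estimate p̂₁ − p̂₂ = 0.2140 − 0.3209 = -0.1069.
-0.1069 ± 0.05564 → (-0.163, -0.051).

(-0.163, -0.051)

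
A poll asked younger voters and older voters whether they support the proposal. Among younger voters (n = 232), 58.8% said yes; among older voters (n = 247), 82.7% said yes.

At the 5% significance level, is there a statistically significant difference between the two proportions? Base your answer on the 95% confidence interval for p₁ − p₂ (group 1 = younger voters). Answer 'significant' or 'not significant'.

Each SE is √(p̂(1−p̂)/n): √(0.5880·0.4120/232) = 0.03231 and √(0.8270·0.1730/247) = 0.02407.
SE(p̂₁ − p̂₂) = √(SE₁² + SE₂²) = √(0.0010439361 + 0.0005793649) = 0.04029, since the two samples are independent.
At 95% confidence z* = 1.960; margin = 1.960 × 0.04029 = 0.07897.
The difference is 0.5880 − 0.8270 = -0.2390, so the interval is -0.2390 ± 0.07897 = (-0.31797, -0.16003).
The interval (-0.31797, -0.16003) does not contain 0, so the difference is significant.

significant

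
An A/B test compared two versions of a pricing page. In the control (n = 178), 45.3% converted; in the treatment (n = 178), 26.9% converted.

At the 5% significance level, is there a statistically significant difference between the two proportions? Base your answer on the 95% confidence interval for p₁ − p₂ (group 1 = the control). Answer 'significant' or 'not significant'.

significant

The two standard errors are √(0.4530×0.5470/178) = 0.03731 and √(0.2690×0.7310/178) = 0.03324.
Because the samples are independent, SE_diff = √(0.03731² + 0.03324²) = 0.04997.
Using z* = 1.960 for 95%, ME = 1.960 × 0.04997 = 0.09794.
p̂₁ − p̂₂ = 0.1840; interval 0.1840 ± 0.09794 gives (0.08606, 0.28194).
The interval (0.08606, 0.28194) does not contain 0, so the difference is significant.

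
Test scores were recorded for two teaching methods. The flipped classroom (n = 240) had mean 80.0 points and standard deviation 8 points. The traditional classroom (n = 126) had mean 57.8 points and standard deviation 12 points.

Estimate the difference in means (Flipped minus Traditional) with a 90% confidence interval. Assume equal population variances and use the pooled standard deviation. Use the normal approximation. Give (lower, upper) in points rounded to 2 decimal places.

s_p = √[((n₁−1)s₁² + (n₂−1)s₂²)/(n₁+n₂−2)] = √[(239·8² + 125·12²)/364] = 9.5641.
SE = 9.5641·√(1/240 + 1/126) = 1.0522.
With z* = 1.645, margin = 1.645 × 1.0522 = 1.7309.
x̄₁ − x̄₂ = 80.0 − 57.8 = 22.2000; interval 22.2000 ± 1.7309 = (20.47, 23.93).

(20.47, 23.93)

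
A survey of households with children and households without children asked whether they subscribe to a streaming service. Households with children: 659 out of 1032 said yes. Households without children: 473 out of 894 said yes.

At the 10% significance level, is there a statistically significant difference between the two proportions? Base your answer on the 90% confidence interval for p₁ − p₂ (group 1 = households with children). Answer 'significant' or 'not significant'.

Sample proportions: 659/1032 = 0.6386, 473/894 = 0.5291.
Each SE is √(p̂(1−p̂)/n): √(0.6386·0.3614/1032) = 0.01495 and √(0.5291·0.4709/894) = 0.01669.
SE(p̂₁ − p̂₂) = √(SE₁² + SE₂²) = √(0.0002235025 + 0.0002785561) = 0.02241, since the two samples are independent.
At 90% confidence z* = 1.645; margin = 1.645 × 0.02241 = 0.03686.
The difference is 0.6386 − 0.5291 = 0.1095, so the interval is 0.1095 ± 0.03686 = (0.07264, 0.14636).
The interval (0.07264, 0.14636) does not contain 0, so the difference is significant.

significant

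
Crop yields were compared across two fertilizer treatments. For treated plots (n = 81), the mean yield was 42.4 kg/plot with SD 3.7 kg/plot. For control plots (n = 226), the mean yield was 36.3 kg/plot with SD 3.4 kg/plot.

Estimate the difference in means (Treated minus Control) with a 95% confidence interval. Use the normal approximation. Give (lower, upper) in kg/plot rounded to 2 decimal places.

Standard errors of each mean: 3.7/√81 = 0.4111 and 3.4/√226 = 0.2262.
SE(x̄₁ − x̄₂) = √(0.4111² + 0.2262²) = 0.4692 for independent samples with unequal variances.
With z* = 1.960, the margin is 1.960 × 0.4692 = 0.9196.
x̄₁ − x̄₂ = 42.4 − 36.3 = 6.1000; the interval is 6.1000 ± 0.9196 = (5.18, 7.02).

(5.18, 7.02)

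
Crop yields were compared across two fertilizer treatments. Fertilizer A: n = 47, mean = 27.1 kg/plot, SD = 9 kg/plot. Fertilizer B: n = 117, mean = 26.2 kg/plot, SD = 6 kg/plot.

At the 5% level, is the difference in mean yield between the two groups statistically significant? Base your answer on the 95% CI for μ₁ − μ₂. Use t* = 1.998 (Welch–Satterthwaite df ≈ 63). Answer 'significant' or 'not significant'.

Standard errors of each mean: 9/√47 = 1.3128 and 6/√117 = 0.5547.
SE(x̄₁ − x̄₂) = √(1.3128² + 0.5547²) = 1.4252 for independent samples with unequal variances.
With t* = 1.998, the margin is 1.998 × 1.4252 = 2.8475.
x̄₁ − x̄₂ = 27.1 − 26.2 = 0.9000; the interval is 0.9000 ± 2.8475 = (-1.9475, 3.7475).
The interval (-1.9475, 3.7475) contains 0, so the difference is not significant.

not significant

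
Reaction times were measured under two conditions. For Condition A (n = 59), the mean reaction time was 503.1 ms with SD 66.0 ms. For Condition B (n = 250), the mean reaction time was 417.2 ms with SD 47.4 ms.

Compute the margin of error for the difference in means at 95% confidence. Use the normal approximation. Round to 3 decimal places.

17.837

SE₁ = s₁/√n₁ = 66.0/√59 = 8.5925; SE₂ = 47.4/√250 = 2.9978.
Independent samples, unequal variances: SE_diff = √(SE₁² + SE₂²) = √(73.83105625 + 8.98680484) = 9.1004.
z* = 1.960, so margin of error = 1.960 × 9.1004 = 17.8368.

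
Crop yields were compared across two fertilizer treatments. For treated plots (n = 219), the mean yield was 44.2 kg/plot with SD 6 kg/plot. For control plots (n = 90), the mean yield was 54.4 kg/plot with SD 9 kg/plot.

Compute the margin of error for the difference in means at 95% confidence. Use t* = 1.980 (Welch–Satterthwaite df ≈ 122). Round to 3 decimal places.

Standard errors of each mean: 6/√219 = 0.4054 and 9/√90 = 0.9487.
SE(x̄₁ − x̄₂) = √(0.4054² + 0.9487²) = 1.0317 for independent samples with unequal variances.
With t* = 1.980, the margin is 1.980 × 1.0317 = 2.0428.

2.043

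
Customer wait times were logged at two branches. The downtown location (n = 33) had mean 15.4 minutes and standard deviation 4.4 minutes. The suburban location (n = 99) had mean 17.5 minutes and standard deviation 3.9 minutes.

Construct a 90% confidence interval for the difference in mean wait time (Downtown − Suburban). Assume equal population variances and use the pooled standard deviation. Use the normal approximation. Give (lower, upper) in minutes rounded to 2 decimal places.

s_p = √[((n₁−1)s₁² + (n₂−1)s₂²)/(n₁+n₂−2)] = √[(32·4.4² + 98·3.9²)/130] = 4.0288.
SE = 4.0288·√(1/33 + 1/99) = 0.8098.
With z* = 1.645, margin = 1.645 × 0.8098 = 1.3321.
x̄₁ − x̄₂ = 15.4 − 17.5 = -2.1000; interval -2.1000 ± 1.3321 = (-3.43, -0.77).

(-3.43, -0.77)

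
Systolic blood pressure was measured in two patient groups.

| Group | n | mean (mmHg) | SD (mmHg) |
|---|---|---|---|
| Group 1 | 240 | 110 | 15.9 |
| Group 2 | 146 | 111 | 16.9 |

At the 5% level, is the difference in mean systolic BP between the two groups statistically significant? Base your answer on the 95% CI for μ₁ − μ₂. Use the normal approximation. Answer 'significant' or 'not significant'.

Per-group SEs: s₁/√n₁ = 15.9/√240 = 1.0263, s₂/√n₂ = 16.9/√146 = 1.3987.
Unpooled SE of the difference: √(1.05329169 + 1.95636169) = 1.7348.
Margin of error = z* · SE = 1.960 × 1.7348 = 3.4002.
x̄₁ − x̄₂ = 110 − 111 = -1.0000.
CI: -1.0000 ± 3.4002 = (-4.4002, 2.4002).
The interval (-4.4002, 2.4002) contains 0, so the difference is not significant.

not significant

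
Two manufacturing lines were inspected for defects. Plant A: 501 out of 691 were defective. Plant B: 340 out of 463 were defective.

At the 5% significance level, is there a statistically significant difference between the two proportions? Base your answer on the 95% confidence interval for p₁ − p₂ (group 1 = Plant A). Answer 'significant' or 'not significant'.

not significant

Sample proportions: 501/691 = 0.7250, 340/463 = 0.7343.
Each SE is √(p̂(1−p̂)/n): √(0.7250·0.2750/691) = 0.01699 and √(0.7343·0.2657/463) = 0.02053.
SE(p̂₁ − p̂₂) = √(SE₁² + SE₂²) = √(0.0002886601 + 0.0004214809) = 0.02665, since the two samples are independent.
At 95% confidence z* = 1.960; margin = 1.960 × 0.02665 = 0.05223.
The difference is 0.7250 − 0.7343 = -0.0093, so the interval is -0.0093 ± 0.05223 = (-0.06153, 0.04293).
The interval (-0.06153, 0.04293) contains 0, so the difference is not significant.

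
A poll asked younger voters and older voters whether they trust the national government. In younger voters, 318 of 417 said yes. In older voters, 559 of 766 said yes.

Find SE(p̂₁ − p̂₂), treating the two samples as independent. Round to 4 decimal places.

0.0263

Sample proportions: 318/417 = 0.7626, 559/766 = 0.7298.
Each SE is √(p̂(1−p̂)/n): √(0.7626·0.2374/417) = 0.02084 and √(0.7298·0.2702/766) = 0.01604.
SE(p̂₁ − p̂₂) = √(SE₁² + SE₂²) = √(0.0004343056 + 0.0002572816) = 0.02630, since the two samples are independent.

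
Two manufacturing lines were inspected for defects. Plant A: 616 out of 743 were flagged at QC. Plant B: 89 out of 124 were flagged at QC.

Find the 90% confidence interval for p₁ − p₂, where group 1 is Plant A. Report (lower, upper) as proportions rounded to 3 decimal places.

p̂₁ = 616/743 = 0.8291 and p̂₂ = 89/124 = 0.7177.
SE₁ = √(p̂₁(1−p̂₁)/n₁) = √(0.8291·0.1709/743) = 0.01381; SE₂ = √(0.7177·0.2823/124) = 0.04042.
Independent samples: SE of the difference = √(SE₁² + SE₂²) = √(0.0001907161 + 0.0016337764) = 0.04271.
z* for 90% confidence is 1.645, so the margin of error is 1.645 × 0.04271 = 0.07026.
Point estimate p̂₁ − p̂₂ = 0.8291 − 0.7177 = 0.1114.
0.1114 ± 0.07026 → (0.041, 0.182).

(0.041, 0.182)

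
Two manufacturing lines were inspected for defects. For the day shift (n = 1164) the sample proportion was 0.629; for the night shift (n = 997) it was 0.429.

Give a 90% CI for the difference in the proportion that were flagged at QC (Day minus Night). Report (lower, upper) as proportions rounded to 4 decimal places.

Each SE is √(p̂(1−p̂)/n): √(0.6290·0.3710/1164) = 0.01416 and √(0.4290·0.5710/997) = 0.01567.
SE(p̂₁ − p̂₂) = √(SE₁² + SE₂²) = √(0.0002005056 + 0.0002455489) = 0.02112, since the two samples are independent.
At 90% confidence z* = 1.645; margin = 1.645 × 0.02112 = 0.03474.
The difference is 0.6290 − 0.4290 = 0.2000, so the interval is 0.2000 ± 0.03474 = (0.1653, 0.2347).

(0.1653, 0.2347)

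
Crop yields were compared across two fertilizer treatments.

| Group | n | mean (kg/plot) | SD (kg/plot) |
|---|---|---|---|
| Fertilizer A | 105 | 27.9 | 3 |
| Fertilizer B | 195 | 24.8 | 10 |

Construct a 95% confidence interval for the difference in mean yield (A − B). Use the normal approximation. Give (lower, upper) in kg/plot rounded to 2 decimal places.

(1.58, 4.62)

Standard errors of each mean: 3/√105 = 0.2928 and 10/√195 = 0.7161.
SE(x̄₁ − x̄₂) = √(0.2928² + 0.7161²) = 0.7736 for independent samples with unequal variances.
With z* = 1.960, the margin is 1.960 × 0.7736 = 1.5163.
x̄₁ − x̄₂ = 27.9 − 24.8 = 3.1000; the interval is 3.1000 ± 1.5163 = (1.58, 4.62).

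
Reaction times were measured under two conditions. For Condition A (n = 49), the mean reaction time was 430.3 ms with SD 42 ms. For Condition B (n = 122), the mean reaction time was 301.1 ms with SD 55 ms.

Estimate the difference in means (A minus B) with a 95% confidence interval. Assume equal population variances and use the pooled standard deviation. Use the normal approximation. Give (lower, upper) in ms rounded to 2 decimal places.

(112.08, 146.32)

s_p = √[((n₁−1)s₁² + (n₂−1)s₂²)/(n₁+n₂−2)] = √[(48·42² + 121·55²)/169] = 51.6415.
SE = 51.6415·√(1/49 + 1/122) = 8.7341.
With z* = 1.960, margin = 1.960 × 8.7341 = 17.1188.
x̄₁ − x̄₂ = 430.3 − 301.1 = 129.2000; interval 129.2000 ± 17.1188 = (112.08, 146.32).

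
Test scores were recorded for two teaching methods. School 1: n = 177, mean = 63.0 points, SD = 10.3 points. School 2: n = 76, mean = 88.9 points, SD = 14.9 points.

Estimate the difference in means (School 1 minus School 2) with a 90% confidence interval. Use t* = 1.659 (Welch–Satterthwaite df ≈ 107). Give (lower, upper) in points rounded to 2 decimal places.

Standard errors of each mean: 10.3/√177 = 0.7742 and 14.9/√76 = 1.7091.
SE(x̄₁ − x̄₂) = √(0.7742² + 1.7091²) = 1.8763 for independent samples with unequal variances.
With t* = 1.659, the margin is 1.659 × 1.8763 = 3.1128.
x̄₁ − x̄₂ = 63.0 − 88.9 = -25.9000; the interval is -25.9000 ± 3.1128 = (-29.01, -22.79).

(-29.01, -22.79)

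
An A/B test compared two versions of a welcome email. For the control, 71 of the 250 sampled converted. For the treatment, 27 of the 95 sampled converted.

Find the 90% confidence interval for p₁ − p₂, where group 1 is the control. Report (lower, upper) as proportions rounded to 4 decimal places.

Sample proportions: 71/250 = 0.2840, 27/95 = 0.2842.
Each SE is √(p̂(1−p̂)/n): √(0.2840·0.7160/250) = 0.02852 and √(0.2842·0.7158/95) = 0.04627.
SE(p̂₁ − p̂₂) = √(SE₁² + SE₂²) = √(0.0008133904 + 0.0021409129) = 0.05435, since the two samples are independent.
At 90% confidence z* = 1.645; margin = 1.645 × 0.05435 = 0.08941.
The difference is 0.2840 − 0.2842 = -0.0002, so the interval is -0.0002 ± 0.08941 = (-0.0896, 0.0892).

(-0.0896, 0.0892)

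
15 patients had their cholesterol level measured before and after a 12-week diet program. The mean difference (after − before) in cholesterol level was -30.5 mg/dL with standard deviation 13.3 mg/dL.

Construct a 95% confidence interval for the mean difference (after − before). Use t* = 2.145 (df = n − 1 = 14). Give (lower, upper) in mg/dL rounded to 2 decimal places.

This is a matched-pairs design, so SE = s_d/√n = 13.3/√15 = 3.4340.
Margin = 2.145 × 3.4340 = 7.3659; the interval is -30.5 ± 7.3659 = (-37.87, -23.13).

(-37.87, -23.13)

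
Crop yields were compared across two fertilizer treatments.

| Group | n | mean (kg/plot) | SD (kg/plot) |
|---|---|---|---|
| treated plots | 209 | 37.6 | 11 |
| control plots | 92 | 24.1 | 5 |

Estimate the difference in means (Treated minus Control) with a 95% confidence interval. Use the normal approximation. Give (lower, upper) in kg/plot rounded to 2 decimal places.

SE₁ = s₁/√n₁ = 11/√209 = 0.7609; SE₂ = 5/√92 = 0.5213.
Independent samples, unequal variances: SE_diff = √(SE₁² + SE₂²) = √(0.57896881 + 0.27175369) = 0.9223.
z* = 1.960, so margin of error = 1.960 × 0.9223 = 1.8077.
Difference in means = 37.6 − 24.1 = 13.5000.
13.5000 ± 1.8077 → (11.69, 15.31).

(11.69, 15.31)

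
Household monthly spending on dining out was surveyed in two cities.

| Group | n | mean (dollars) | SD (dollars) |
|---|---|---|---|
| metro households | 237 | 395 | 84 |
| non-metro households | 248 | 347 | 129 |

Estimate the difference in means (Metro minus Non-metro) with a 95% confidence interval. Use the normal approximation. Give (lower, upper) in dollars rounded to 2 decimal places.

Per-group SEs: s₁/√n₁ = 84/√237 = 5.4564, s₂/√n₂ = 129/√248 = 8.1915.
Unpooled SE of the difference: √(29.77230096 + 67.10067225) = 9.8424.
Margin of error = z* · SE = 1.960 × 9.8424 = 19.2911.
x̄₁ − x̄₂ = 395 − 347 = 48.0000.
CI: 48.0000 ± 19.2911 = (28.71, 67.29).

(28.71, 67.29)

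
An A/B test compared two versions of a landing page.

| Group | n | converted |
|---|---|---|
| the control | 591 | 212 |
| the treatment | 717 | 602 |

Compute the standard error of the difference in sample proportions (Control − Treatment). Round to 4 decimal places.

p̂₁ = 212/591 = 0.3587 and p̂₂ = 602/717 = 0.8396.
SE₁ = √(p̂₁(1−p̂₁)/n₁) = √(0.3587·0.6413/591) = 0.01973; SE₂ = √(0.8396·0.1604/717) = 0.01370.
Independent samples: SE of the difference = √(SE₁² + SE₂²) = √(0.0003892729 + 0.00018769) = 0.02402.

0.0240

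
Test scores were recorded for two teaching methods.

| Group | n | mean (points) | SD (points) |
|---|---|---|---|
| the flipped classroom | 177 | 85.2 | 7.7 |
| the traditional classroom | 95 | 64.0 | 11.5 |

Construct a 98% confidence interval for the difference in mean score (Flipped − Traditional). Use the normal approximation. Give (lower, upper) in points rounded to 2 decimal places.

(18.14, 24.26)

Standard errors of each mean: 7.7/√177 = 0.5788 and 11.5/√95 = 1.1799.
SE(x̄₁ − x̄₂) = √(0.5788² + 1.1799²) = 1.3142 for independent samples with unequal variances.
With z* = 2.326, the margin is 2.326 × 1.3142 = 3.0568.
x̄₁ − x̄₂ = 85.2 − 64.0 = 21.2000; the interval is 21.2000 ± 3.0568 = (18.14, 24.26).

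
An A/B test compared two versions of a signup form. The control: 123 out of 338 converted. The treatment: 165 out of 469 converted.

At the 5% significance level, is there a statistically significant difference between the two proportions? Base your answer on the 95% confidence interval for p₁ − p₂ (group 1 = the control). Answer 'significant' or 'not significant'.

p̂₁ = 123/338 = 0.3639 and p̂₂ = 165/469 = 0.3518.
SE₁ = √(p̂₁(1−p̂₁)/n₁) = √(0.3639·0.6361/338) = 0.02617; SE₂ = √(0.3518·0.6482/469) = 0.02205.
Independent samples: SE of the difference = √(SE₁² + SE₂²) = √(0.0006848689 + 0.0004862025) = 0.03422.
z* for 95% confidence is 1.960, so the margin of error is 1.960 × 0.03422 = 0.06707.
Point estimate p̂₁ − p̂₂ = 0.3639 − 0.3518 = 0.0121.
0.0121 ± 0.06707 → (-0.05497, 0.07917).
The interval (-0.05497, 0.07917) contains 0, so the difference is not significant.

not significant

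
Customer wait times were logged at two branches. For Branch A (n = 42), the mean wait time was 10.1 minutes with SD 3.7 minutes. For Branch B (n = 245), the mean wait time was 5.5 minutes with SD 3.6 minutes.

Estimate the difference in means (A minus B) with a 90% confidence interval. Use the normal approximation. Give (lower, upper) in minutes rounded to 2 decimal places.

(3.59, 5.61)

Standard errors of each mean: 3.7/√42 = 0.5709 and 3.6/√245 = 0.2300.
SE(x̄₁ − x̄₂) = √(0.5709² + 0.2300²) = 0.6155 for independent samples with unequal variances.
With z* = 1.645, the margin is 1.645 × 0.6155 = 1.0125.
x̄₁ − x̄₂ = 10.1 − 5.5 = 4.6000; the interval is 4.6000 ± 1.0125 = (3.59, 5.61).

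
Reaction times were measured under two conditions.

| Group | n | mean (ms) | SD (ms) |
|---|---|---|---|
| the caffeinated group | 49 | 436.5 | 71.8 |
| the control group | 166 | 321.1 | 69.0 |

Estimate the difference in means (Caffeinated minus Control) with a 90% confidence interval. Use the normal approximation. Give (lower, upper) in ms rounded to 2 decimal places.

Per-group SEs: s₁/√n₁ = 71.8/√49 = 10.2571, s₂/√n₂ = 69.0/√166 = 5.3554.
Unpooled SE of the difference: √(105.20810041 + 28.68030916) = 11.5710.
Margin of error = z* · SE = 1.645 × 11.5710 = 19.0343.
x̄₁ − x̄₂ = 436.5 − 321.1 = 115.4000.
CI: 115.4000 ± 19.0343 = (96.37, 134.43).

(96.37, 134.43)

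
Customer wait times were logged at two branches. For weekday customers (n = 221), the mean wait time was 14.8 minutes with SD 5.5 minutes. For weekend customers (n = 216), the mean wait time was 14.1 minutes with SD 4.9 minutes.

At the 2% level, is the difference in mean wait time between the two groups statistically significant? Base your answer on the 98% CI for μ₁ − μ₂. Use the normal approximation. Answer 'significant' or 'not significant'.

SE₁ = s₁/√n₁ = 5.5/√221 = 0.3700; SE₂ = 4.9/√216 = 0.3334.
Independent samples, unequal variances: SE_diff = √(SE₁² + SE₂²) = √(0.1369 + 0.11115556) = 0.4981.
z* = 2.326, so margin of error = 2.326 × 0.4981 = 1.1586.
Difference in means = 14.8 − 14.1 = 0.7000.
0.7000 ± 1.1586 → (-0.4586, 1.8586).
The interval (-0.4586, 1.8586) contains 0, so the difference is not significant.

not significant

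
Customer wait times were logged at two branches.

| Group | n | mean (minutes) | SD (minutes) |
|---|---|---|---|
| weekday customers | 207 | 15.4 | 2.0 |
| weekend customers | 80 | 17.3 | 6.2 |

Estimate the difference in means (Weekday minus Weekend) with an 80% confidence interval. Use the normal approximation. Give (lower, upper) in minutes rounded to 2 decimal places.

Standard errors of each mean: 2.0/√207 = 0.1390 and 6.2/√80 = 0.6932.
SE(x̄₁ − x̄₂) = √(0.1390² + 0.6932²) = 0.7070 for independent samples with unequal variances.
With z* = 1.282, the margin is 1.282 × 0.7070 = 0.9064.
x̄₁ − x̄₂ = 15.4 − 17.3 = -1.9000; the interval is -1.9000 ± 0.9064 = (-2.81, -0.99).

(-2.81, -0.99)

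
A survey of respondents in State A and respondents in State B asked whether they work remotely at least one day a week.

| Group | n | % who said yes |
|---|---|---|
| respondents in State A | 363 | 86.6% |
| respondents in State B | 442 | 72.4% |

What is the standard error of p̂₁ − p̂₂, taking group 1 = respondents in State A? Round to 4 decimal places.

0.0278

SE₁ = √(p̂₁(1−p̂₁)/n₁) = √(0.8660·0.1340/363) = 0.01788; SE₂ = √(0.7240·0.2760/442) = 0.02126.
Independent samples: SE of the difference = √(SE₁² + SE₂²) = √(0.0003196944 + 0.0004519876) = 0.02778.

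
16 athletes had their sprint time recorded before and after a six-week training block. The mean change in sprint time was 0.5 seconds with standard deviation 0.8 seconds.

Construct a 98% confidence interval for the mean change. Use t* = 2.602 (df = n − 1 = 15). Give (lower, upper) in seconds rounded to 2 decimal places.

(-0.02, 1.02)

This is a matched-pairs design, so SE = s_d/√n = 0.8/√16 = 0.2000.
Margin = 2.602 × 0.2000 = 0.5204; the interval is 0.5 ± 0.5204 = (-0.02, 1.02).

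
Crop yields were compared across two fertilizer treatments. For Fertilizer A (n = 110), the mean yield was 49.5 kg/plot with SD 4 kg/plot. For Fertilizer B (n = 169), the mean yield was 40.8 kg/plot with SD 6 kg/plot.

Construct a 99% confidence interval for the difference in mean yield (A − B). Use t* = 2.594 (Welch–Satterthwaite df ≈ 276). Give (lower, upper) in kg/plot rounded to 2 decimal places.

Per-group SEs: s₁/√n₁ = 4/√110 = 0.3814, s₂/√n₂ = 6/√169 = 0.4615.
Unpooled SE of the difference: √(0.14546596 + 0.21298225) = 0.5987.
Margin of error = t* · SE = 2.594 × 0.5987 = 1.5530.
x̄₁ − x̄₂ = 49.5 − 40.8 = 8.7000.
CI: 8.7000 ± 1.5530 = (7.15, 10.25).

(7.15, 10.25)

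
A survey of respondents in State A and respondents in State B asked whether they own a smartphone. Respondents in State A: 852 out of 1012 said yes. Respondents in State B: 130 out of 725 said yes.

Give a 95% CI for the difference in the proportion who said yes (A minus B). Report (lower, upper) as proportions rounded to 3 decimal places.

Sample proportions: 852/1012 = 0.8419, 130/725 = 0.1793.
Each SE is √(p̂(1−p̂)/n): √(0.8419·0.1581/1012) = 0.01147 and √(0.1793·0.8207/725) = 0.01425.
SE(p̂₁ − p̂₂) = √(SE₁² + SE₂²) = √(0.0001315609 + 0.0002030625) = 0.01829, since the two samples are independent.
At 95% confidence z* = 1.960; margin = 1.960 × 0.01829 = 0.03585.
The difference is 0.8419 − 0.1793 = 0.6626, so the interval is 0.6626 ± 0.03585 = (0.627, 0.698).

(0.627, 0.698)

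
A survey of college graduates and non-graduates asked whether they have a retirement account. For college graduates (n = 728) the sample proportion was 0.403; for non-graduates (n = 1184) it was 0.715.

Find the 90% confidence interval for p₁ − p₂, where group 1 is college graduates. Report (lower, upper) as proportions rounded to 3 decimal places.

(-0.349, -0.275)

Each SE is √(p̂(1−p̂)/n): √(0.4030·0.5970/728) = 0.01818 and √(0.7150·0.2850/1184) = 0.01312.
SE(p̂₁ − p̂₂) = √(SE₁² + SE₂²) = √(0.0003305124 + 0.0001721344) = 0.02242, since the two samples are independent.
At 90% confidence z* = 1.645; margin = 1.645 × 0.02242 = 0.03688.
The difference is 0.4030 − 0.7150 = -0.3120, so the interval is -0.3120 ± 0.03688 = (-0.349, -0.275).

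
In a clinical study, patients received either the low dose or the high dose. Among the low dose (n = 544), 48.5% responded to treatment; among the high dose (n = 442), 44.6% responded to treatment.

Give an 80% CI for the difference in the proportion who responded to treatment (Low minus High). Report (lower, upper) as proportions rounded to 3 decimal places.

The two standard errors are √(0.4850×0.5150/544) = 0.02143 and √(0.4460×0.5540/442) = 0.02364.
Because the samples are independent, SE_diff = √(0.02143² + 0.02364²) = 0.03191.
Using z* = 1.282 for 80%, ME = 1.282 × 0.03191 = 0.04091.
p̂₁ − p̂₂ = 0.0390; interval 0.0390 ± 0.04091 gives (-0.002, 0.080).

(-0.002, 0.080)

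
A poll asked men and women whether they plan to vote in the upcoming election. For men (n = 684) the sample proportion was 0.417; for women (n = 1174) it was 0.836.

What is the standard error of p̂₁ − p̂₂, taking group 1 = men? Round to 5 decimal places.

The two standard errors are √(0.4170×0.5830/684) = 0.01885 and √(0.8360×0.1640/1174) = 0.01081.
Because the samples are independent, SE_diff = √(0.01885² + 0.01081²) = 0.02173.

0.02173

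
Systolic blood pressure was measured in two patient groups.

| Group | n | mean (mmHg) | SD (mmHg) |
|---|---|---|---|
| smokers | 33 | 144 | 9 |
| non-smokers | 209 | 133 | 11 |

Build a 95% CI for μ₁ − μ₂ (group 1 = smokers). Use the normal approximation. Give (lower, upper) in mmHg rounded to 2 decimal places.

(7.59, 14.41)

SE₁ = s₁/√n₁ = 9/√33 = 1.5667; SE₂ = 11/√209 = 0.7609.
Independent samples, unequal variances: SE_diff = √(SE₁² + SE₂²) = √(2.45454889 + 0.57896881) = 1.7417.
z* = 1.960, so margin of error = 1.960 × 1.7417 = 3.4137.
Difference in means = 144 − 133 = 11.0000.
11.0000 ± 3.4137 → (7.59, 14.41).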